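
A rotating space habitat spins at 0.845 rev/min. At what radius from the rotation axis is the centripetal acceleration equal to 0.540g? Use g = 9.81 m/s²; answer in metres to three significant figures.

ω = 0.845 rev/min × 2π/60 = 0.08849 rad/s.
a_c = ω²r = 0.540g ⇒ r = 0.540 × 9.81 / (0.08849)² = 5.297/0.007830 = 676.5 m.

677 m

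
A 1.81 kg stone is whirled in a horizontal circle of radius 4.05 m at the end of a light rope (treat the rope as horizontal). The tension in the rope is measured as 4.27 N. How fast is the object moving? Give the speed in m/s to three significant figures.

3.09 m/s

T = m v²/r ⇒ v = √(T r / m) = √(4.27 × 4.05 / 1.81) = √9.554 = 3.091 m/s.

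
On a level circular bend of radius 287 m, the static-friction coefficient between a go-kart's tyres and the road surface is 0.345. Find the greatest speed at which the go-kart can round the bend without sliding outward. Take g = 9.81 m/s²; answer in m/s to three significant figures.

31.2 m/s

On a flat curve, static friction is the only horizontal force, so it must supply the full centripetal force: μ_s m g = m v²/r.
Mass cancels: v_max = √(μ_s g r) = √(0.345 × 9.81 × 287) = √971.3 = 31.17 m/s.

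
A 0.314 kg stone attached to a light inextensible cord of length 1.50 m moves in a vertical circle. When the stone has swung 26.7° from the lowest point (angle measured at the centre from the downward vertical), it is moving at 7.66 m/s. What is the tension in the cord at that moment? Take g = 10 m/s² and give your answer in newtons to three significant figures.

15.1 N

Take the radial direction toward the centre of the circle as positive. The component of the weight along the string toward the centre is −mg cos φ (φ measured from the bottom), so Newton's second law along the string gives T − mg cos φ = m v²/r.
cos 26.7° = 0.8934, so T = m(v²/r + g cos φ) = 0.314 × ((7.66)²/1.50 + 10.0 × 0.8934) = 0.314 × (39.12 + (8.934)) = 0.314 × 48.05 = 15.09 N.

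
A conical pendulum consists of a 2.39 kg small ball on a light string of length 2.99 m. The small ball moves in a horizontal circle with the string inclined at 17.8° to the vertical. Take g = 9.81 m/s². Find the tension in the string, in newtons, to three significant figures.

Vertically the bob has no acceleration, so T cosθ = mg.
T = mg/cosθ = 2.39 × 9.81 / cos 17.8° = 23.45/0.9521 = 24.62 N.

24.6 N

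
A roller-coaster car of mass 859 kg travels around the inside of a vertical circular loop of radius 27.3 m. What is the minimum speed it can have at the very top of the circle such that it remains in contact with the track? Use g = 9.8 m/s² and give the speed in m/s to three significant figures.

At the top, both weight mg and N point toward the centre: N + mg = mv²/r.
At minimum speed N → 0, so mg = mv_min²/r ⇒ v_min = √(g r) = √(9.8 × 27.3) = 16.36 m/s.

16.4 m/s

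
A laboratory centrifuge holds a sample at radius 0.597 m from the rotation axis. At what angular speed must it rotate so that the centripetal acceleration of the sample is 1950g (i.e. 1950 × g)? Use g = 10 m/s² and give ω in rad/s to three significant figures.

Centripetal acceleration a_c = ω²r. Setting ω²r = 1950g:
ω = √(1950g / r) = √(1950 × 10.0 / 0.597) = √32660 = 180.7 rad/s.

181 rad/s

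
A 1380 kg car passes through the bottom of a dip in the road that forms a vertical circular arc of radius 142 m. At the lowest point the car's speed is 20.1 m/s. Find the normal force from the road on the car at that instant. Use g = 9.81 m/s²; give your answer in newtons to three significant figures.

At the lowest point, N points up (toward the centre) and the weight mg points down (away from the centre), so the net inward force is N − mg = mv²/r.
N = m(v²/r + g) = 1380 × ((20.1)²/142 + 9.81) = 1380 × (2.845 + 9.81) = 1380 × 12.66 = 17460 N.

17500 N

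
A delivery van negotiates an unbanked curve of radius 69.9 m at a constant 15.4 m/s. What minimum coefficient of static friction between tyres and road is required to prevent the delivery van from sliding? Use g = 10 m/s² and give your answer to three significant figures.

0.339

Friction provides the centripetal force: μ_s m g = m v²/r, so μ_s = v²/(g r) = (15.40)²/(10.0 × 69.9) = 237.2/699.0 = 0.3393.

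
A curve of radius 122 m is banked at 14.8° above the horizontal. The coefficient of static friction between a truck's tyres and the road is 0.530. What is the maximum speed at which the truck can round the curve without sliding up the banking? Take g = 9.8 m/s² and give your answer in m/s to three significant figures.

At the maximum speed, friction acts down the slope at its limiting value f = μN. Radially (horizontal, toward centre): N sinθ + μN cosθ = mv²/r. Vertically: N cosθ − μN sinθ = mg.
Dividing: v² = r g (sinθ + μcosθ)/(cosθ − μsinθ).
sinθ + μcosθ = 0.2554 + 0.530×0.9668 = 0.7679; cosθ − μsinθ = 0.9668 − 0.530×0.2554 = 0.8314.
v² = 122 × 9.8 × 0.7679/0.8314 = 1104 m²/s², so v = 33.23 m/s.

33.2 m/s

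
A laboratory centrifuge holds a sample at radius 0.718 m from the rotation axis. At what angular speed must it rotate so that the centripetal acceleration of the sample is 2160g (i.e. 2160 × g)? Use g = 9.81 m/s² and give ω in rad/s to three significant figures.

Centripetal acceleration a_c = ω²r. Setting ω²r = 2160g:
ω = √(2160g / r) = √(2160 × 9.81 / 0.718) = √29510 = 171.8 rad/s.

172 rad/s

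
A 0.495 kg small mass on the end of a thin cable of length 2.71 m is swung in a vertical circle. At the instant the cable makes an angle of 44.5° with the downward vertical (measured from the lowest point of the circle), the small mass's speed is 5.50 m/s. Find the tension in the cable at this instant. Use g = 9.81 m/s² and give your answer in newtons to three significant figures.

8.99 N

Take the radial direction toward the centre of the circle as positive. The component of the weight along the string toward the centre is −mg cos φ (φ measured from the bottom), so Newton's second law along the string gives T − mg cos φ = m v²/r.
cos 44.5° = 0.7133, so T = m(v²/r + g cos φ) = 0.495 × ((5.50)²/2.71 + 9.81 × 0.7133) = 0.495 × (11.16 + (6.997)) = 0.495 × 18.16 = 8.989 N.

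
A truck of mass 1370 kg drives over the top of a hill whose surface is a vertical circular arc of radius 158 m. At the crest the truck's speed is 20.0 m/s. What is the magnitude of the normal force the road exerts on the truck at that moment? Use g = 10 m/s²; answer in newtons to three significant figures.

10200 N

At the crest the centripetal acceleration points downward (toward the centre of the arc), so mg − N = mv²/r.
N = m(g − v²/r) = 1370 × (10.0 − (20.0)²/158) = 1370 × (10.0 − 2.532) = 1370 × 7.468 = 10230 N.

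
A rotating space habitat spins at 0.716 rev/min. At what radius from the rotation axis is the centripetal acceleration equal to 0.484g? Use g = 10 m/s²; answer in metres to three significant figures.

861 m

ω = 0.716 rev/min × 2π/60 = 0.07498 rad/s.
a_c = ω²r = 0.484g ⇒ r = 0.484 × 10.0 / (0.07498)² = 4.840/0.005622 = 860.9 m.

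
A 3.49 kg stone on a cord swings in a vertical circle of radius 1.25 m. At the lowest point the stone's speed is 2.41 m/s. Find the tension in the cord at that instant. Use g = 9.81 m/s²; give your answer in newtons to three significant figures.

At the lowest point, T points up (toward the centre) and the weight mg points down (away from the centre), so the net inward force is T − mg = mv²/r.
T = m(v²/r + g) = 3.49 × ((2.41)²/1.25 + 9.81) = 3.49 × (4.646 + 9.81) = 3.49 × 14.46 = 50.45 N.

50.5 N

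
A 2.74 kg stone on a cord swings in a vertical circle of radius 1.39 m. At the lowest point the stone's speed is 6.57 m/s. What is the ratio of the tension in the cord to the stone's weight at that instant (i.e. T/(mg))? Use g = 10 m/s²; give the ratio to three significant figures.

4.11

At the bottom, T − mg = mv²/r, so T = m(v²/r + g) and T/(mg) = v²/(rg) + 1 = (6.57)²/(1.39 × 10.0) + 1 = 3.105 + 1 = 4.105.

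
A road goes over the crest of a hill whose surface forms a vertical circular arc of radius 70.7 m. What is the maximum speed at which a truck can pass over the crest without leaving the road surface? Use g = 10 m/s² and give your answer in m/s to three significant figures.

26.6 m/s

At the crest the centre of the circle is below the truck, so the net downward (centripetal) force is mg − N = mv²/r.
The truck leaves the road when N → 0, giving v_max = √(g r) = √(10.0 × 70.7) = 26.59 m/s.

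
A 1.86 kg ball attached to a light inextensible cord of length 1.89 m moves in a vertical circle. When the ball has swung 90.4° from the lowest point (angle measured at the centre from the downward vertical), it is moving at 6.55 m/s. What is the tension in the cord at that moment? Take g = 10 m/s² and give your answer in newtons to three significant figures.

Take the radial direction toward the centre of the circle as positive. The component of the weight along the string toward the centre is −mg cos φ (φ measured from the bottom), so Newton's second law along the string gives T − mg cos φ = m v²/r.
cos 90.4° = -0.006981, so T = m(v²/r + g cos φ) = 1.86 × ((6.55)²/1.89 + 10.0 × -0.006981) = 1.86 × (22.70 + (-0.06981)) = 1.86 × 22.63 = 42.09 N.

42.1 N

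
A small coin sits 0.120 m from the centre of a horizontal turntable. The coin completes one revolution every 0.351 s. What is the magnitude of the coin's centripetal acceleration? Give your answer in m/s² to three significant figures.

v = 2πr/T = 2π × 0.120/0.351 = 2.148 m/s.
a_c = v²/r = (2.148)²/0.120 = 4.614/0.120 = 38.45 m/s².

38.5 m/s²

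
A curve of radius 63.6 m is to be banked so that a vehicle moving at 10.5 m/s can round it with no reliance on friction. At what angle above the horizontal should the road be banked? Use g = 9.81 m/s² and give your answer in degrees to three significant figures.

10.0°

For a frictionless banked turn: horizontally N sinθ = mv²/r and vertically N cosθ = mg.
Dividing: tanθ = v²/(r g) = (10.5)²/(63.6 × 9.81) = 110.2/623.9 = 0.1767.
θ = arctan(0.1767) = 10.02°.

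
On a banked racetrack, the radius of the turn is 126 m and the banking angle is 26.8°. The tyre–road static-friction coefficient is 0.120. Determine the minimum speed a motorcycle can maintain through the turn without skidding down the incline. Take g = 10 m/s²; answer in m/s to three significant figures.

At the minimum speed, friction acts up the slope at its limiting value f = μN. Radially (horizontal, toward centre): N sinθ − μN cosθ = mv²/r. Vertically: N cosθ + μN sinθ = mg.
Dividing: v² = r g (sinθ − μcosθ)/(cosθ + μsinθ).
sinθ − μcosθ = 0.4509 − 0.120×0.8926 = 0.3438; cosθ + μsinθ = 0.8926 + 0.120×0.4509 = 0.9467.
v² = 126 × 10.0 × 0.3438/0.9467 = 457.5 m²/s², so v = 21.39 m/s.

21.4 m/s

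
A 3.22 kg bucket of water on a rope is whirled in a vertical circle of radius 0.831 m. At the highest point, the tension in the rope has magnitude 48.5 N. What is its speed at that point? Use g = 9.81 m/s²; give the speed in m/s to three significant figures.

4.55 m/s

At the top, T + mg = mv²/r, so v = √(r(T/m + g)) = √(0.831 × (48.5/3.22 + 9.81)) = √(0.831 × 24.87) = √20.67 = 4.546 m/s.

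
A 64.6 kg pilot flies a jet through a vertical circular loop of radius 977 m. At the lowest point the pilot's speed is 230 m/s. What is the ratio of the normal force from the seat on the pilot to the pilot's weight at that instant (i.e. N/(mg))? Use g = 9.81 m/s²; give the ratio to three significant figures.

6.52

At the bottom, N − mg = mv²/r, so N = m(v²/r + g) and N/(mg) = v²/(rg) + 1 = (230)²/(977 × 9.81) + 1 = 5.519 + 1 = 6.519.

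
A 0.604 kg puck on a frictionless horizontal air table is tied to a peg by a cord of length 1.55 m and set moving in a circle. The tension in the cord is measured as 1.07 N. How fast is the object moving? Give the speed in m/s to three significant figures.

T = m v²/r ⇒ v = √(T r / m) = √(1.07 × 1.55 / 0.604) = √2.746 = 1.657 m/s.

1.66 m/s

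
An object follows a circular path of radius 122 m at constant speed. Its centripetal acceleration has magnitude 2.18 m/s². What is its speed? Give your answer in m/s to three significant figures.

16.3 m/s

a_c = v²/r ⇒ v = √(a_c · r) = √(2.18 × 122) = √266.0 = 16.31 m/s.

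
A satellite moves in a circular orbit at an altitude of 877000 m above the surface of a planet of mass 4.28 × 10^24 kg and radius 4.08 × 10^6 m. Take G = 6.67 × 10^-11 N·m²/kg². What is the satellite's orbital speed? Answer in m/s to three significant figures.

Orbital radius r = R + h = 4.08 × 10^6 + 877000 = 4.957 × 10^6 m.
Gravity supplies the centripetal force: G M m / r² = m v² / r, so v = √(GM/r).
v = √(6.67 × 10^-11 × 4.28 × 10^24 / 4.957 × 10^6) = √(5.759 × 10^7) = 7589 m/s.

7590 m/s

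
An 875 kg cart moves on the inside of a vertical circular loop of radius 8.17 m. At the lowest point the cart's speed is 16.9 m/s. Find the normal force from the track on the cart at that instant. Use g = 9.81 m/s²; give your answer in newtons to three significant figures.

At the lowest point, N points up (toward the centre) and the weight mg points down (away from the centre), so the net inward force is N − mg = mv²/r.
N = m(v²/r + g) = 875 × ((16.9)²/8.17 + 9.81) = 875 × (34.96 + 9.81) = 875 × 44.77 = 39170 N.

39200 N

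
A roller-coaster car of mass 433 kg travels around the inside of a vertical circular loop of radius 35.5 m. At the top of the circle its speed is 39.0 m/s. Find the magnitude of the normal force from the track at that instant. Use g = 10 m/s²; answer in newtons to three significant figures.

14200 N

At the top, both N and the weight mg point inward (toward the centre), so N + mg = mv²/r.
N = m(v²/r − g) = 433 × ((39.0)²/35.5 − 10.0) = 433 × (42.85 − 10.0) = 433 × 32.85 = 14220 N.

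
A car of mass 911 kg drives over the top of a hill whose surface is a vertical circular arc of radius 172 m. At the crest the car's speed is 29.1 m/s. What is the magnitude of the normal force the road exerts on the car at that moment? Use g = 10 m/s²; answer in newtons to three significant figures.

At the crest the centripetal acceleration points downward (toward the centre of the arc), so mg − N = mv²/r.
N = m(g − v²/r) = 911 × (10.0 − (29.1)²/172) = 911 × (10.0 − 4.923) = 911 × 5.077 = 4625 N.

4620 N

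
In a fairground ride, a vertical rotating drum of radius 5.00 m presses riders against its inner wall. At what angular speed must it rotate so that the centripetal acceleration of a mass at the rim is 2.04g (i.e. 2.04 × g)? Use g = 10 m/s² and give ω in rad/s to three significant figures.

2.02 rad/s

Centripetal acceleration a_c = ω²r. Setting ω²r = 2.04g:
ω = √(2.04g / r) = √(2.04 × 10.0 / 5.00) = √4.080 = 2.020 rad/s.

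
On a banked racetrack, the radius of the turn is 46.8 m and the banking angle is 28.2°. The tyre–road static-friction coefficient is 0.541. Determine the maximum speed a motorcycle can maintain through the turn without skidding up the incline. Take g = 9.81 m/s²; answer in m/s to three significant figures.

26.4 m/s

At the maximum speed, friction acts down the slope at its limiting value f = μN. Radially (horizontal, toward centre): N sinθ + μN cosθ = mv²/r. Vertically: N cosθ − μN sinθ = mg.
Dividing: v² = r g (sinθ + μcosθ)/(cosθ − μsinθ).
sinθ + μcosθ = 0.4726 + 0.541×0.8813 = 0.9493; cosθ − μsinθ = 0.8813 − 0.541×0.4726 = 0.6257.
v² = 46.8 × 9.81 × 0.9493/0.6257 = 696.6 m²/s², so v = 26.39 m/s.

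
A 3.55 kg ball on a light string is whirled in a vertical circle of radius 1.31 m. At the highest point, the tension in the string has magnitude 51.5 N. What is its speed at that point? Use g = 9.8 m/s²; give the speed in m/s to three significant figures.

At the top, T + mg = mv²/r, so v = √(r(T/m + g)) = √(1.31 × (51.5/3.55 + 9.8)) = √(1.31 × 24.31) = √31.84 = 5.643 m/s.

5.64 m/s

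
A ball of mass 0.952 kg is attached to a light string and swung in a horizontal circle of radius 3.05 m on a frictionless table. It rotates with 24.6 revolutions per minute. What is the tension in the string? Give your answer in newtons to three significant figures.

19.3 N

ω = 24.6 rev/min × 2π/60 = 2.576 rad/s, so v = ωr = 2.576 × 3.05 = 7.857 m/s.
The tension is the only horizontal force, so it supplies the full centripetal force: T = m v²/r = 0.952 × (7.857)²/3.05 = 0.952 × 61.73/3.05 = 19.27 N.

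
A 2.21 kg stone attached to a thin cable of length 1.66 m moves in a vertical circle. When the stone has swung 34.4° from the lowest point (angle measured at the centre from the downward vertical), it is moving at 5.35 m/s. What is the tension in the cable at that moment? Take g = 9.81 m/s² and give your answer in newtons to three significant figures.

Take the radial direction toward the centre of the circle as positive. The component of the weight along the string toward the centre is −mg cos φ (φ measured from the bottom), so Newton's second law along the string gives T − mg cos φ = m v²/r.
cos 34.4° = 0.8251, so T = m(v²/r + g cos φ) = 2.21 × ((5.35)²/1.66 + 9.81 × 0.8251) = 2.21 × (17.24 + (8.094)) = 2.21 × 25.34 = 55.99 N.

56.0 N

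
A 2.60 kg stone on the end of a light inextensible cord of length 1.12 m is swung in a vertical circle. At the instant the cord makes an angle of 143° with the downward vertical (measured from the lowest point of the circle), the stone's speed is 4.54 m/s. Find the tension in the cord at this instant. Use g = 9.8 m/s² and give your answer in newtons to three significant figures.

Take the radial direction toward the centre of the circle as positive. The component of the weight along the string toward the centre is −mg cos φ (φ measured from the bottom), so Newton's second law along the string gives T − mg cos φ = m v²/r.
cos 143° = -0.7986, so T = m(v²/r + g cos φ) = 2.60 × ((4.54)²/1.12 + 9.8 × -0.7986) = 2.60 × (18.40 + (-7.827)) = 2.60 × 10.58 = 27.50 N.

27.5 N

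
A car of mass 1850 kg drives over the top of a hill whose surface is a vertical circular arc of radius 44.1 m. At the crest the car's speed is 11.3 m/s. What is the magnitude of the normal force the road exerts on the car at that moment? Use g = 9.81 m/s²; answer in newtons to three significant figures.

At the crest the centripetal acceleration points downward (toward the centre of the arc), so mg − N = mv²/r.
N = m(g − v²/r) = 1850 × (9.81 − (11.3)²/44.1) = 1850 × (9.81 − 2.895) = 1850 × 6.915 = 12790 N.

12800 N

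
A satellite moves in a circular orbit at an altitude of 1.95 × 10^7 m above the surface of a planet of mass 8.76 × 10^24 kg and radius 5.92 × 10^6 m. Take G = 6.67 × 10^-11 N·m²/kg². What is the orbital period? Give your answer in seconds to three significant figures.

33300 s

r = R + h = 5.92 × 10^6 + 1.95 × 10^7 = 2.542 × 10^7 m. Gravity provides the centripetal force: G M m / r² = m v² / r ⇒ v = √(GM/r) = 4794 m/s.
T = 2πr/v = 2π × 2.542 × 10^7 / 4794 = 33310 s.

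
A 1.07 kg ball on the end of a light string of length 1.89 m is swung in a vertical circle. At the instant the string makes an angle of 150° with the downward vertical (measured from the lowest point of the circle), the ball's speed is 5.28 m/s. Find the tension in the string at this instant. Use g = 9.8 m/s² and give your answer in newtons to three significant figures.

Take the radial direction toward the centre of the circle as positive. The component of the weight along the string toward the centre is −mg cos φ (φ measured from the bottom), so Newton's second law along the string gives T − mg cos φ = m v²/r.
cos 150° = -0.8660, so T = m(v²/r + g cos φ) = 1.07 × ((5.28)²/1.89 + 9.8 × -0.8660) = 1.07 × (14.75 + (-8.487)) = 1.07 × 6.263 = 6.702 N.

6.70 N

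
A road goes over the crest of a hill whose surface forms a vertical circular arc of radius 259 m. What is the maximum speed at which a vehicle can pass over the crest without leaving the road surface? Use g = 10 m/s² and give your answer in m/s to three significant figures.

At the crest the centre of the circle is below the vehicle, so the net downward (centripetal) force is mg − N = mv²/r.
The vehicle leaves the road when N → 0, giving v_max = √(g r) = √(10.0 × 259) = 50.89 m/s.

50.9 m/s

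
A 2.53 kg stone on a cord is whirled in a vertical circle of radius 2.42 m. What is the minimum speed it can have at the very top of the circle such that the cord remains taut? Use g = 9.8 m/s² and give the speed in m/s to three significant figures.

4.87 m/s

At the top, both weight mg and T point toward the centre: T + mg = mv²/r.
At minimum speed T → 0, so mg = mv_min²/r ⇒ v_min = √(g r) = √(9.8 × 2.42) = 4.870 m/s.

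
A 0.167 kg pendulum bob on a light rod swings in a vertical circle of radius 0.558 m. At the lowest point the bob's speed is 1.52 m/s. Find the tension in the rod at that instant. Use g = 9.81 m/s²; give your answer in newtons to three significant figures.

2.33 N

At the lowest point, T points up (toward the centre) and the weight mg points down (away from the centre), so the net inward force is T − mg = mv²/r.
T = m(v²/r + g) = 0.167 × ((1.52)²/0.558 + 9.81) = 0.167 × (4.141 + 9.81) = 0.167 × 13.95 = 2.330 N.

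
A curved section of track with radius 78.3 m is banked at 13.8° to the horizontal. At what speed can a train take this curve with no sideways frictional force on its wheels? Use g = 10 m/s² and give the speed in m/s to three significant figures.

13.9 m/s

On a frictionless banked curve, N sinθ = mv²/r and N cosθ = mg, so tanθ = v²/(rg).
v = √(r g tanθ) = √(78.3 × 10.0 × tan 13.8°) = √(78.3 × 10.0 × 0.2456) = √192.3 = 13.87 m/s.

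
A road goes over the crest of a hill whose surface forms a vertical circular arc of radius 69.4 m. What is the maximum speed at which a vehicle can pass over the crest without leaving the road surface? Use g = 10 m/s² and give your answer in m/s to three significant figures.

At the crest the centre of the circle is below the vehicle, so the net downward (centripetal) force is mg − N = mv²/r.
The vehicle leaves the road when N → 0, giving v_max = √(g r) = √(10.0 × 69.4) = 26.34 m/s.

26.3 m/s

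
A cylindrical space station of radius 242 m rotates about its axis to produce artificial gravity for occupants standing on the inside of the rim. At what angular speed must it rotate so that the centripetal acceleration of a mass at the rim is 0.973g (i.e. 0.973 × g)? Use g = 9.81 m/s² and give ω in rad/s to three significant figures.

Centripetal acceleration a_c = ω²r. Setting ω²r = 0.973g:
ω = √(0.973g / r) = √(0.973 × 9.81 / 242) = √0.03944 = 0.1986 rad/s.

0.199 rad/s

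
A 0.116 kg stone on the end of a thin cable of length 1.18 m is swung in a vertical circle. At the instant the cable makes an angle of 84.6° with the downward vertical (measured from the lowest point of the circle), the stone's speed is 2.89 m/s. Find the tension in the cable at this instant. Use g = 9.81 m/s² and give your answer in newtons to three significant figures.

Take the radial direction toward the centre of the circle as positive. The component of the weight along the string toward the centre is −mg cos φ (φ measured from the bottom), so Newton's second law along the string gives T − mg cos φ = m v²/r.
cos 84.6° = 0.09411, so T = m(v²/r + g cos φ) = 0.116 × ((2.89)²/1.18 + 9.81 × 0.09411) = 0.116 × (7.078 + (0.9232)) = 0.116 × 8.001 = 0.9281 N.

0.928 N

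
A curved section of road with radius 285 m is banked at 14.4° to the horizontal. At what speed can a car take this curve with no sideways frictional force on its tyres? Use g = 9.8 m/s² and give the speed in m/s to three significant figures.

26.8 m/s

On a frictionless banked curve, N sinθ = mv²/r and N cosθ = mg, so tanθ = v²/(rg).
v = √(r g tanθ) = √(285 × 9.8 × tan 14.4°) = √(285 × 9.8 × 0.2568) = √717.1 = 26.78 m/s.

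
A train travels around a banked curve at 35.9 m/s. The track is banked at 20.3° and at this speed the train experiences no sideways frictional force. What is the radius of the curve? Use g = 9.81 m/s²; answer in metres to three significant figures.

355 m

Frictionless banking: tanθ = v²/(rg), so r = v²/(g tanθ).
r = (35.9)²/(9.81 × tan 20.3°) = 1289/(9.81 × 0.3699) = 1289/3.629 = 355.2 m.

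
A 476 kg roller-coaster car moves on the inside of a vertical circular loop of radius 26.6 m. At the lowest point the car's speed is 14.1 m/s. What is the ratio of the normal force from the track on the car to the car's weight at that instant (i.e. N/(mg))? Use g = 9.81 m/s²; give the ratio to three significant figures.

1.76

At the bottom, N − mg = mv²/r, so N = m(v²/r + g) and N/(mg) = v²/(rg) + 1 = (14.1)²/(26.6 × 9.81) + 1 = 0.7619 + 1 = 1.762.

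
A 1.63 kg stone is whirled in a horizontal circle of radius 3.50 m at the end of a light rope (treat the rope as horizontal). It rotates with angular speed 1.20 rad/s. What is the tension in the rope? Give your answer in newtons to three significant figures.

v = ωr = 1.20 × 3.50 = 4.200 m/s.
The tension is the only horizontal force, so it supplies the full centripetal force: T = m v²/r = 1.63 × (4.200)²/3.50 = 1.63 × 17.64/3.50 = 8.215 N.

8.22 N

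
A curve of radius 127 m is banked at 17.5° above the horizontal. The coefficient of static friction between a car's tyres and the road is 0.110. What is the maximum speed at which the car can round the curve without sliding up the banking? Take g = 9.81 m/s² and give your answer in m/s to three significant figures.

At the maximum speed, friction acts down the slope at its limiting value f = μN. Radially (horizontal, toward centre): N sinθ + μN cosθ = mv²/r. Vertically: N cosθ − μN sinθ = mg.
Dividing: v² = r g (sinθ + μcosθ)/(cosθ − μsinθ).
sinθ + μcosθ = 0.3007 + 0.110×0.9537 = 0.4056; cosθ − μsinθ = 0.9537 − 0.110×0.3007 = 0.9206.
v² = 127 × 9.81 × 0.4056/0.9206 = 548.9 m²/s², so v = 23.43 m/s.

23.4 m/s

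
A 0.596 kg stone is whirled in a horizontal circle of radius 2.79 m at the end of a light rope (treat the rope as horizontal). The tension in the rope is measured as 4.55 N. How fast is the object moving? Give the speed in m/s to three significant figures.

4.62 m/s

T = m v²/r ⇒ v = √(T r / m) = √(4.55 × 2.79 / 0.596) = √21.30 = 4.615 m/s.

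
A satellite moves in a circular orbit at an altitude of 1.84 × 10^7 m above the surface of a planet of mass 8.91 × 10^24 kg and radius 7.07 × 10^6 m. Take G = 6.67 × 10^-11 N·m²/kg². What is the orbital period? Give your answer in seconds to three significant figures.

r = R + h = 7.07 × 10^6 + 1.84 × 10^7 = 2.547 × 10^7 m. Gravity provides the centripetal force: G M m / r² = m v² / r ⇒ v = √(GM/r) = 4830 m/s.
T = 2πr/v = 2π × 2.547 × 10^7 / 4830 = 33130 s.

33100 s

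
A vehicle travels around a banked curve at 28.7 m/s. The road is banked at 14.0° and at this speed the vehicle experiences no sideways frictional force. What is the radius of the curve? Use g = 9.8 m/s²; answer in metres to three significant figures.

Frictionless banking: tanθ = v²/(rg), so r = v²/(g tanθ).
r = (28.7)²/(9.8 × tan 14.0°) = 823.7/(9.8 × 0.2493) = 823.7/2.443 = 337.1 m.

337 m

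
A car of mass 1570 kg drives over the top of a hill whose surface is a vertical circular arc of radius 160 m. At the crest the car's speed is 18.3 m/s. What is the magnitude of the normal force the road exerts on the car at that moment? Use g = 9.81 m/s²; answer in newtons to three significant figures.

12100 N

At the crest the centripetal acceleration points downward (toward the centre of the arc), so mg − N = mv²/r.
N = m(g − v²/r) = 1570 × (9.81 − (18.3)²/160) = 1570 × (9.81 − 2.093) = 1570 × 7.717 = 12120 N.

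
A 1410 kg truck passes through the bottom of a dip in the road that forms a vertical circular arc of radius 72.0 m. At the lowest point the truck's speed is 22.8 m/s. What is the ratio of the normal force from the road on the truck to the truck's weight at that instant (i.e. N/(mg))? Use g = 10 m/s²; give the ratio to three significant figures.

1.72

At the bottom, N − mg = mv²/r, so N = m(v²/r + g) and N/(mg) = v²/(rg) + 1 = (22.8)²/(72.0 × 10.0) + 1 = 0.7220 + 1 = 1.722.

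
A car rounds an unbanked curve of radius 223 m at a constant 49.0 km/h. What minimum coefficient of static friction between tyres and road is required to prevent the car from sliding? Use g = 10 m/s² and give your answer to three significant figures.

v = 49.0/3.6 = 13.61 m/s.
Friction provides the centripetal force: μ_s m g = m v²/r, so μ_s = v²/(g r) = (13.61)²/(10.0 × 223) = 185.3/2230 = 0.08308.

0.0831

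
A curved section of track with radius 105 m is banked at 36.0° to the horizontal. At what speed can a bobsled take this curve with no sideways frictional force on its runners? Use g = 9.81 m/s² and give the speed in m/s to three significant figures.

On a frictionless banked curve, N sinθ = mv²/r and N cosθ = mg, so tanθ = v²/(rg).
v = √(r g tanθ) = √(105 × 9.81 × tan 36.0°) = √(105 × 9.81 × 0.7265) = √748.4 = 27.36 m/s.

27.4 m/s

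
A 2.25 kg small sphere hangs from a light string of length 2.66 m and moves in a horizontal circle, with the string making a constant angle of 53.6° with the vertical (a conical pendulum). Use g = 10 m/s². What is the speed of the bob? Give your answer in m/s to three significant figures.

The radius of the circle is r = L sinθ = 2.66 × sin 53.6° = 2.141 m.
Horizontally T sinθ = mv²/r and vertically T cosθ = mg, so tanθ = v²/(rg).
v = √(r g tanθ) = √(2.141 × 10.0 × 1.356) = √29.04 = 5.389 m/s.

5.39 m/s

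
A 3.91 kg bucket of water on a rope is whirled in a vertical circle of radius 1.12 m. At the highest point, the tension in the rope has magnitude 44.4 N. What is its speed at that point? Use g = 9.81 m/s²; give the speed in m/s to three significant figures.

4.87 m/s

At the top, T + mg = mv²/r, so v = √(r(T/m + g)) = √(1.12 × (44.4/3.91 + 9.81)) = √(1.12 × 21.17) = √23.71 = 4.869 m/s.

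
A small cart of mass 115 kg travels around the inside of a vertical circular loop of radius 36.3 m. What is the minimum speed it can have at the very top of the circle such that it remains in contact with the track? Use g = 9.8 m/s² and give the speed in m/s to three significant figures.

18.9 m/s

At the top, both weight mg and N point toward the centre: N + mg = mv²/r.
At minimum speed N → 0, so mg = mv_min²/r ⇒ v_min = √(g r) = √(9.8 × 36.3) = 18.86 m/s.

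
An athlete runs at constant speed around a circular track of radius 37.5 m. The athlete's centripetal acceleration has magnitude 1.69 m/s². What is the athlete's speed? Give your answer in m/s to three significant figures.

a_c = v²/r ⇒ v = √(a_c · r) = √(1.69 × 37.5) = √63.38 = 7.961 m/s.

7.96 m/s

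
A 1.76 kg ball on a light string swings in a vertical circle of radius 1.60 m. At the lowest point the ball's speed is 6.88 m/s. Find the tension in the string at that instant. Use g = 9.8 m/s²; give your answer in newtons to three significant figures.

69.3 N

At the lowest point, T points up (toward the centre) and the weight mg points down (away from the centre), so the net inward force is T − mg = mv²/r.
T = m(v²/r + g) = 1.76 × ((6.88)²/1.60 + 9.8) = 1.76 × (29.58 + 9.8) = 1.76 × 39.38 = 69.32 N.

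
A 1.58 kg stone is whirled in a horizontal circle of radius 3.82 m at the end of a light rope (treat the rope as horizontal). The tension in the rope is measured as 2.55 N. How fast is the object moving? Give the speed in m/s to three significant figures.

2.48 m/s

T = m v²/r ⇒ v = √(T r / m) = √(2.55 × 3.82 / 1.58) = √6.165 = 2.483 m/s.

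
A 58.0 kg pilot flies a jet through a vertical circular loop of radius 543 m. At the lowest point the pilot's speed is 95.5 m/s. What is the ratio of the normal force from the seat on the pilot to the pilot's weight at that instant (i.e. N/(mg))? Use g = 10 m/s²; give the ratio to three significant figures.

At the bottom, N − mg = mv²/r, so N = m(v²/r + g) and N/(mg) = v²/(rg) + 1 = (95.5)²/(543 × 10.0) + 1 = 1.680 + 1 = 2.680.

2.68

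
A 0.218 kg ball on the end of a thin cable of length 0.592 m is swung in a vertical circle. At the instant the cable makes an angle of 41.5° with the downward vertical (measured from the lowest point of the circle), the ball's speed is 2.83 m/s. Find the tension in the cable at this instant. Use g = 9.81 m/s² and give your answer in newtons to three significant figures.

4.55 N

Take the radial direction toward the centre of the circle as positive. The component of the weight along the string toward the centre is −mg cos φ (φ measured from the bottom), so Newton's second law along the string gives T − mg cos φ = m v²/r.
cos 41.5° = 0.7490, so T = m(v²/r + g cos φ) = 0.218 × ((2.83)²/0.592 + 9.81 × 0.7490) = 0.218 × (13.53 + (7.347)) = 0.218 × 20.88 = 4.551 N.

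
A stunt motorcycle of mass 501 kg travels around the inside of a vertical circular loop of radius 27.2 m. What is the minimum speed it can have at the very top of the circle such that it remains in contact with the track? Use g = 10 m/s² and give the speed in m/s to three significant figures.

At the top, both weight mg and N point toward the centre: N + mg = mv²/r.
At minimum speed N → 0, so mg = mv_min²/r ⇒ v_min = √(g r) = √(10.0 × 27.2) = 16.49 m/s.

16.5 m/s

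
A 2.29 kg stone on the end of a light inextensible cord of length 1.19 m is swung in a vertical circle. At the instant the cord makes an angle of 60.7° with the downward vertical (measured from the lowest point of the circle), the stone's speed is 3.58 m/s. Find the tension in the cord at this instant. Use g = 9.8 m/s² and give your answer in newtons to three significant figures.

35.6 N

Take the radial direction toward the centre of the circle as positive. The component of the weight along the string toward the centre is −mg cos φ (φ measured from the bottom), so Newton's second law along the string gives T − mg cos φ = m v²/r.
cos 60.7° = 0.4894, so T = m(v²/r + g cos φ) = 2.29 × ((3.58)²/1.19 + 9.8 × 0.4894) = 2.29 × (10.77 + (4.796)) = 2.29 × 15.57 = 35.65 N.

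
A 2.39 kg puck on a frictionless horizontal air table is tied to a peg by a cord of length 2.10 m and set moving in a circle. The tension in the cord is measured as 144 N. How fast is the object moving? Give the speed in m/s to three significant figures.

11.2 m/s

T = m v²/r ⇒ v = √(T r / m) = √(144 × 2.10 / 2.39) = √126.5 = 11.25 m/s.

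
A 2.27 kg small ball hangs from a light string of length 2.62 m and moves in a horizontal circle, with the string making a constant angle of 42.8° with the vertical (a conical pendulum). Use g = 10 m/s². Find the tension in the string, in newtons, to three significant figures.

Vertically the bob has no acceleration, so T cosθ = mg.
T = mg/cosθ = 2.27 × 10.0 / cos 42.8° = 22.70/0.7337 = 30.94 N.

30.9 N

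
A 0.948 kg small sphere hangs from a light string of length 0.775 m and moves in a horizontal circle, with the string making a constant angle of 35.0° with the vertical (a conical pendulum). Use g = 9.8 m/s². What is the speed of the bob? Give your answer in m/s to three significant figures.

The radius of the circle is r = L sinθ = 0.775 × sin 35.0° = 0.4445 m.
Horizontally T sinθ = mv²/r and vertically T cosθ = mg, so tanθ = v²/(rg).
v = √(r g tanθ) = √(0.4445 × 9.8 × 0.7002) = √3.050 = 1.747 m/s.

1.75 m/s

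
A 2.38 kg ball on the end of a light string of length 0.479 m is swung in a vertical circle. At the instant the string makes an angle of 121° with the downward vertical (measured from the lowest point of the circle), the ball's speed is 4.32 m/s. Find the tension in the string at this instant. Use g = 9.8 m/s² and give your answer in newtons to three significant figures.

80.7 N

Take the radial direction toward the centre of the circle as positive. The component of the weight along the string toward the centre is −mg cos φ (φ measured from the bottom), so Newton's second law along the string gives T − mg cos φ = m v²/r.
cos 121° = -0.5150, so T = m(v²/r + g cos φ) = 2.38 × ((4.32)²/0.479 + 9.8 × -0.5150) = 2.38 × (38.96 + (-5.047)) = 2.38 × 33.91 = 80.71 N.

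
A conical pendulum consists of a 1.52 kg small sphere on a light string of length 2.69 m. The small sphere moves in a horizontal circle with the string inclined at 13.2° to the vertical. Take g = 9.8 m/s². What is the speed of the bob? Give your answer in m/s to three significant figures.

The radius of the circle is r = L sinθ = 2.69 × sin 13.2° = 0.6143 m.
Horizontally T sinθ = mv²/r and vertically T cosθ = mg, so tanθ = v²/(rg).
v = √(r g tanθ) = √(0.6143 × 9.8 × 0.2345) = √1.412 = 1.188 m/s.

1.19 m/s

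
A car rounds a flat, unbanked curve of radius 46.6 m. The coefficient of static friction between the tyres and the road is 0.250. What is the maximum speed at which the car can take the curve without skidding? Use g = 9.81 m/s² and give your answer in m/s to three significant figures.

On a flat curve, static friction is the only horizontal force, so it must supply the full centripetal force: μ_s m g = m v²/r.
Mass cancels: v_max = √(μ_s g r) = √(0.250 × 9.81 × 46.6) = √114.3 = 10.69 m/s.

10.7 m/s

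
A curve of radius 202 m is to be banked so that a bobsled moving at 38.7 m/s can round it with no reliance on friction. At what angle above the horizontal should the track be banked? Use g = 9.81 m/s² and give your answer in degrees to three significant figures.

With no friction, the horizontal component of the normal force provides the centripetal force: N sinθ = mv²/r, while N cosθ = mg vertically.
Dividing: tanθ = v²/(r g) = (38.7)²/(202 × 9.81) = 1498/1982 = 0.7558.
θ = arctan(0.7558) = 37.08°.

37.1°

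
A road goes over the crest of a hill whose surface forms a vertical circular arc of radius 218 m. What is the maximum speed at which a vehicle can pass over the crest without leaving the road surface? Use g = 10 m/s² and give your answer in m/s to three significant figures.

At the crest the centre of the circle is below the vehicle, so the net downward (centripetal) force is mg − N = mv²/r.
The vehicle leaves the road when N → 0, giving v_max = √(g r) = √(10.0 × 218) = 46.69 m/s.

46.7 m/s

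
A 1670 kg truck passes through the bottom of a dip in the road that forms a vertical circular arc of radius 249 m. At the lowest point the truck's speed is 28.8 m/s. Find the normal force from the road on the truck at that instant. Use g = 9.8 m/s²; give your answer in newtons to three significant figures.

At the lowest point, N points up (toward the centre) and the weight mg points down (away from the centre), so the net inward force is N − mg = mv²/r.
N = m(v²/r + g) = 1670 × ((28.8)²/249 + 9.8) = 1670 × (3.331 + 9.8) = 1670 × 13.13 = 21930 N.

21900 N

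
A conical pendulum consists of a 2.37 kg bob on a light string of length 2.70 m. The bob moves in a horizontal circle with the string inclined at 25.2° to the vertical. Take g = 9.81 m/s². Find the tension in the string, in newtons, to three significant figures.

25.7 N

Vertically the bob has no acceleration, so T cosθ = mg.
T = mg/cosθ = 2.37 × 9.81 / cos 25.2° = 23.25/0.9048 = 25.70 N.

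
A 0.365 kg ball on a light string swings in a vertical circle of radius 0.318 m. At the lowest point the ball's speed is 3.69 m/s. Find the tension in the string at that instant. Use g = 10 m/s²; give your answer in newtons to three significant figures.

19.3 N

At the lowest point, T points up (toward the centre) and the weight mg points down (away from the centre), so the net inward force is T − mg = mv²/r.
T = m(v²/r + g) = 0.365 × ((3.69)²/0.318 + 10.0) = 0.365 × (42.82 + 10.0) = 0.365 × 52.82 = 19.28 N.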